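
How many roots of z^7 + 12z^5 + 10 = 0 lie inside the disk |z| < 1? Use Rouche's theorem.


Step 1: On |z| = 1 the three terms have sizes |z^7| = 1^7 = 1, |12z^5| = 12*1^5 = 12, |10| = 10
Step 2: The dominant term is g(z) = 12z^5; let h(z) = z^7 + 10 so f = g + h
Step 3: On |z| = 1: |g| = 12 and |h| <= 1 + 10 = 11
Step 4: Since 12 > 11, |h| < |g| on |z| = 1, so by Rouche f has the same number of zeros as g inside |z| < 1
Step 5: g(z) = 12z^5 has 5 zeros (at the origin, multiplicity 5) inside |z| < 1. Answer = 5

5


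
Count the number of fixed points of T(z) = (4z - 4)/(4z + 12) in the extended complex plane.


Step 1: Fixed points satisfy T(z) = z
Step 2: 4z^2 + 8z + 4 = 0
Step 3: Discriminant = 8^2 - 4*4*4 = 0
Step 4: Number of fixed points = 1

1


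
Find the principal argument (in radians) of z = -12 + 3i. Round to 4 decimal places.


Step 1: z = -12 + 3i
Step 2: arg(z) = atan2(3, -12)
Step 3: arg(z) = 2.8966

2.8966


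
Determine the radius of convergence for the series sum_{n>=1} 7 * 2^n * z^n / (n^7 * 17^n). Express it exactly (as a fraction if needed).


Step 1: General term a_n = 7 * 2^n / (n^7 * 17^n)
Step 2: By the root test, |a_n|^(1/n) = 7^(1/n) * 2 / (n^(7/n) * 17) -> 2/17 as n -> infinity (since 7^(1/n) -> 1 and n^(7/n) -> 1)
Step 3: R = 1/lim|a_n|^(1/n) = 17/2

17/2


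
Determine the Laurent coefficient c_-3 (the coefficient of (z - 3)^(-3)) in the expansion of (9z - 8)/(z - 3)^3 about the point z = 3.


Step 1: Write the numerator in powers of (z - 3): 9z - 8 = 9(z - 3) + (9*3 - 8) = 9(z - 3) + 19
Step 2: Divide by (z - 3)^3: f(z) = 19(z - 3)^(-3) + 9(z - 3)^(-2)
Step 3: This finite sum is the Laurent series of f about z = 3.
Step 4: Coefficient of (z - 3)^(-3) = 9*3 - 8 = 19

19


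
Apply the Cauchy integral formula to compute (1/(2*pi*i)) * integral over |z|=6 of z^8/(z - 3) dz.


Step 1: f(z) = z^8, a = 3 is inside |z| = 6
Step 2: By Cauchy integral formula: (1/(2pi*i)) * integral = f(a)
Step 3: f(3) = 3^8 = 6561

6561


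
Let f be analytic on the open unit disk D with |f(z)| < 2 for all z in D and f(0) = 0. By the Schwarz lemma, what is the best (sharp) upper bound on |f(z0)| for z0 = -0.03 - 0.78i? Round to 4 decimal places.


Step 1: g = f/2 maps D -> D with g(0) = 0, so by the Schwarz lemma |g(z)| <= |z|, i.e. |f(z)| <= 2|z|; this is sharp (f(z) = 2z).
Step 2: |z0|^2 = (-0.03)^2 + (-0.78)^2 = 0.6093
Step 3: |z0| = sqrt(0.6093) = 0.780577
Step 4: Best bound = 2 * |z0| = 2 * 0.780577 = 1.5612

1.5612


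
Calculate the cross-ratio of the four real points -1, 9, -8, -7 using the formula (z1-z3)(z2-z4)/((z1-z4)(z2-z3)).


Step 1: (z1-z3)(z2-z4) = 7 * 16 = 112
Step 2: (z1-z4)(z2-z3) = 6 * 17 = 102
Step 3: Cross-ratio = 112/102 = 56/51

56/51


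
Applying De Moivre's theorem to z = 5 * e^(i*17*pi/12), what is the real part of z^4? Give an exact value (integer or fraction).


Step 1: By De Moivre's theorem, z^4 = 5^4 * e^(i*4*17*pi/12) = 625 * (cos(17*pi/3) + i*sin(17*pi/3))
Step 2: |z|^4 = 5^4 = 625
Step 3: Reduce the angle mod 2*pi: 17*pi/3 - 4*pi = 5*pi/3
Step 4: cos(5*pi/3) = 1/2
Step 5: Re(z^4) = 625 * 1/2 = 625/2

625/2


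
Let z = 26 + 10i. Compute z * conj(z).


Step 1: conj(z) = 26 - 10i
Step 2: z * conj(z) = 26^2 + 10^2
Step 3: = 676 + 100 = 776

776


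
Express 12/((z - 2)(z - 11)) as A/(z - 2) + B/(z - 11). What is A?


Step 1: Multiply both sides by (z - 2) and set z = 2
Step 2: A = 12 / (2 - 11)
Step 3: A = 12 / (-9)
Step 4: A = -4/3

-4/3


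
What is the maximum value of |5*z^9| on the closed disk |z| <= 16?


Step 1: On |z| = 16, |f(z)| = 5 * |z|^9 = 5 * 16^9
Step 2: By maximum modulus principle, maximum is on boundary.
Step 3: Maximum = 5 * 68719476736 = 343597383680

343597383680


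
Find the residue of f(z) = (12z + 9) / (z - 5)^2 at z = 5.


Step 1: Pole of order 2 at z = 5
Step 2: Res = lim d/dz [(z - 5)^2 * f(z)] as z -> 5
Step 3: (z - 5)^2 * f(z) = 12z + 9
Step 4: d/dz[12z + 9] = 12

12


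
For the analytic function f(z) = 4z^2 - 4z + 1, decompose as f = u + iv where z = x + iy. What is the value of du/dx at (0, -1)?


Step 1: f(z) = 4(x+iy)^2 - 4(x+iy) + 1
Step 2: u = 4(x^2 - y^2) - 4x + 1
Step 3: u_x = 8x - 4
Step 4: At (0, -1): u_x = 0 - 4 = -4

-4


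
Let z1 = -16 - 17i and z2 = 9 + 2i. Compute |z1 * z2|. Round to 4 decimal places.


Step 1: |z1| = sqrt((-16)^2 + (-17)^2) = sqrt(545)
Step 2: |z2| = sqrt(9^2 + 2^2) = sqrt(85)
Step 3: |z1*z2| = |z1|*|z2| = sqrt(545) * sqrt(85) = sqrt(545 * 85) = sqrt(46325)
Step 4: = 215.2324

215.2324


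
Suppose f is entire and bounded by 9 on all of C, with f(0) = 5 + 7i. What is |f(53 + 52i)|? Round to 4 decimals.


Step 1: By Liouville's theorem, a bounded entire function is constant.
Step 2: f(z) = f(0) = 5 + 7i for all z.
Step 3: |f(w)| = |5 + 7i| = sqrt(25 + 49)
Step 4: = 8.6023

8.6023


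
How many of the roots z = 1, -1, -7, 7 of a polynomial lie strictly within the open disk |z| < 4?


Step 1: Check each root:
  z = 1: |1| = 1 < 4
  z = -1: |-1| = 1 < 4
  z = -7: |-7| = 7 >= 4
  z = 7: |7| = 7 >= 4
Step 2: Count = 2

2


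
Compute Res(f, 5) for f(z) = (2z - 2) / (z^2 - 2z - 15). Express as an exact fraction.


Step 1: Q(z) = z^2 - 2z - 15 = (z - 5)(z + 3)
Step 2: Q'(z) = 2z - 2
Step 3: Q'(5) = 8, P(5) = 8
Step 4: Res = P(5)/Q'(5) = 8/8 = 1

1


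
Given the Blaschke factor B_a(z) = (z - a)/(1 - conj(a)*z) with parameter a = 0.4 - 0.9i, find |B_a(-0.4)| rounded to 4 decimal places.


Step 1: Numerator z0 - a = -0.4 - (0.4 - 0.9i) = -0.8 + 0.9i
Step 2: Denominator 1 - conj(a)*z0 = 1 - (0.4 + 0.9i)*(-0.4) = 1.16 + 0.36i
Step 3: |z0 - a|^2 = (-0.8)^2 + 0.9^2 = 1.45; |1 - conj(a)*z0|^2 = 1.16^2 + 0.36^2 = 1.4752
Step 4: |B_a(-0.4)| = sqrt(1.45 / 1.4752) = sqrt(0.982918)
Step 5: = 0.9914

0.9914


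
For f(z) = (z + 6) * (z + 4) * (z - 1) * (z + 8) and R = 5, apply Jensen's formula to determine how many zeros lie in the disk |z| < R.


Jensen's formula: (1/2pi)*integral log|f(Re^it)|dt = log|f(0)| + sum_{|a_k|<R} log(R/|a_k|)
Step 1: f(0) = 6 * 4 * (-1) * 8 = -192
Step 2: log|f(0)| = log|-6| + log|-4| + log|1| + log|-8| = 5.2575
Step 3: Zeros inside |z| < 5: -4, 1
Step 4: Jensen sum = log(5/4) + log(5/1) = 1.8326
Step 5: n(R) = number of terms in the Jensen sum = count of zeros inside |z| < 5 = 2

2


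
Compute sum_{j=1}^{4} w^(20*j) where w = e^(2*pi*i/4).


Step 1: The sum sum_{j=1}^{n} w^(k*j) equals n if n | k, else 0.
Step 2: Here n = 4, k = 20
Step 3: Does n divide k? 4 | 20 -> True
Step 4: Sum = 4

4


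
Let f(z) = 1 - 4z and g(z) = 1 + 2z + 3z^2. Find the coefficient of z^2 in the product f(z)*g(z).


Step 1: z^2 term in f*g comes from: (1)*(3z^2) + (-4z)*(2z) + (0)*(1)
Step 2: = 3 - 8 + 0
Step 3: = -5

-5


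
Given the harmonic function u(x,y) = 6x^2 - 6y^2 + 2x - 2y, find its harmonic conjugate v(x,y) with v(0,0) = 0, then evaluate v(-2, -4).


Step 1: v_x = -u_y = 12y + 2
Step 2: v_y = u_x = 12x + 2
Step 3: v = 12xy + 2x + 2y + C
Step 4: v(0,0) = 0 => C = 0
Step 5: v(-2, -4) = 84

84


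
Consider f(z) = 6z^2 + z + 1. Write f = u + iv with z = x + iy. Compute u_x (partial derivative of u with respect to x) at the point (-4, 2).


Step 1: f(z) = 6(x+iy)^2 + (x+iy) + 1
Step 2: u = 6(x^2 - y^2) + x + 1
Step 3: u_x = 12x + 1
Step 4: At (-4, 2): u_x = -48 + 1 = -47

-47


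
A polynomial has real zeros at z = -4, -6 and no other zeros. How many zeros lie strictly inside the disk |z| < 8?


Step 1: Check each root:
  z = -4: |-4| = 4 < 8
  z = -6: |-6| = 6 < 8
Step 2: Count = 2

2


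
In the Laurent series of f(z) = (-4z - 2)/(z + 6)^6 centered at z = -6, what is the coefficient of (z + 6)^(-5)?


Step 1: Write the numerator in powers of (z + 6): -4z - 2 = -4(z + 6) + (-4*(-6) - 2) = -4(z + 6) + 22
Step 2: Divide by (z + 6)^6: f(z) = 22(z + 6)^(-6) - 4(z + 6)^(-5)
Step 3: This finite sum is the Laurent series of f about z = -6.
Step 4: Coefficient of (z + 6)^(-5) = coefficient of (z + 6) in the re-centred numerator = -4

-4


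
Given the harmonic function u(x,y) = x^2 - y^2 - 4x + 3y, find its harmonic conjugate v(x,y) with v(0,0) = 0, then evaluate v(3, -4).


Step 1: v_x = -u_y = 2y - 3
Step 2: v_y = u_x = 2x - 4
Step 3: v = 2xy - 3x - 4y + C
Step 4: v(0,0) = 0 => C = 0
Step 5: v(3, -4) = -17

-17


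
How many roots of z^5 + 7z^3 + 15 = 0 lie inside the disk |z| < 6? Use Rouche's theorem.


Step 1: On |z| = 6 the three terms have sizes |z^5| = 6^5 = 7776, |7z^3| = 7*6^3 = 1512, |15| = 15
Step 2: The dominant term is g(z) = z^5; let h(z) = 7z^3 + 15 so f = g + h
Step 3: On |z| = 6: |g| = 7776 and |h| <= 1512 + 15 = 1527
Step 4: Since 7776 > 1527, |h| < |g| on |z| = 6, so by Rouche f has the same number of zeros as g inside |z| < 6
Step 5: g(z) = z^5 has 5 zeros (all at the origin) inside |z| < 6. Answer = 5

5


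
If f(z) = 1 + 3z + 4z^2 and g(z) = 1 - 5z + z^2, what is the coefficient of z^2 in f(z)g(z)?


Step 1: z^2 term in f*g comes from: (1)*(z^2) + (3z)*(-5z) + (4z^2)*(1)
Step 2: = 1 - 15 + 4
Step 3: = -10

-10


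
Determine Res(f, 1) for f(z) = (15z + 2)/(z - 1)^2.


Step 1: Pole of order 2 at z = 1
Step 2: Res = lim d/dz [(z - 1)^2 * f(z)] as z -> 1
Step 3: (z - 1)^2 * f(z) = 15z + 2
Step 4: d/dz[15z + 2] = 15

15


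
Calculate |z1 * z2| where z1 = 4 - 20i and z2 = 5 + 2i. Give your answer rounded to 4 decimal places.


Step 1: |z1| = sqrt(4^2 + (-20)^2) = sqrt(416)
Step 2: |z2| = sqrt(5^2 + 2^2) = sqrt(29)
Step 3: |z1*z2| = |z1|*|z2| = sqrt(416) * sqrt(29) = sqrt(416 * 29) = sqrt(12064)
Step 4: = 109.8362

109.8362


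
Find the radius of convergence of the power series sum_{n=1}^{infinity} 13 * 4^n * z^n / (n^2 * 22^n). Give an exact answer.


Step 1: General term a_n = 13 * 4^n / (n^2 * 22^n)
Step 2: By the root test, |a_n|^(1/n) = 13^(1/n) * 4 / (n^(2/n) * 22) -> 4/22 as n -> infinity (since 13^(1/n) -> 1 and n^(2/n) -> 1)
Step 3: R = 1/lim|a_n|^(1/n) = 22/4 = 11/2

11/2


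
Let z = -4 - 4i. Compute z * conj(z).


Step 1: conj(z) = -4 + 4i
Step 2: z * conj(z) = (-4)^2 + (-4)^2
Step 3: = 16 + 16 = 32

32


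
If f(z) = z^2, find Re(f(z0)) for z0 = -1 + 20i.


Step 1: z0 = -1 + 20i
Step 2: z0^2 = (-1)^2 - 20^2 - 40i
Step 3: real part = 1 - 400 = -399

-399


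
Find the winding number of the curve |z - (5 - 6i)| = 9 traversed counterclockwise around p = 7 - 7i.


Step 1: Center c = (5, -6), radius = 9
Step 2: |p - c|^2 = 2^2 + (-1)^2 = 5
Step 3: r^2 = 81
Step 4: |p-c| < r so winding number = 1

1


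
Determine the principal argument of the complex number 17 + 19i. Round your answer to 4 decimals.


Step 1: z = 17 + 19i
Step 2: arg(z) = atan2(19, 17)
Step 3: arg(z) = 0.8409

0.8409


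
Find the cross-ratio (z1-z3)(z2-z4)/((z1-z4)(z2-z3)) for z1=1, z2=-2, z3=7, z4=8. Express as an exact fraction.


Step 1: (z1-z3)(z2-z4) = (-6) * (-10) = 60
Step 2: (z1-z4)(z2-z3) = (-7) * (-9) = 63
Step 3: Cross-ratio = 60/63 = 20/21

20/21


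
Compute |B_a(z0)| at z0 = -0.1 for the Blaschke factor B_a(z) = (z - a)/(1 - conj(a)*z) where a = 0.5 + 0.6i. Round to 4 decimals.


Step 1: Numerator z0 - a = -0.1 - (0.5 + 0.6i) = -0.6 - 0.6i
Step 2: Denominator 1 - conj(a)*z0 = 1 - (0.5 - 0.6i)*(-0.1) = 1.05 - 0.06i
Step 3: |z0 - a|^2 = (-0.6)^2 + (-0.6)^2 = 0.72; |1 - conj(a)*z0|^2 = 1.05^2 + (-0.06)^2 = 1.1061
Step 4: |B_a(-0.1)| = sqrt(0.72 / 1.1061) = sqrt(0.650936)
Step 5: = 0.8068

0.8068


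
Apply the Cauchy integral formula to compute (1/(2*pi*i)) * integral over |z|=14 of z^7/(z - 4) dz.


Step 1: f(z) = z^7, a = 4 is inside |z| = 14
Step 2: By Cauchy integral formula: (1/(2pi*i)) * integral = f(a)
Step 3: f(4) = 4^7 = 16384

16384


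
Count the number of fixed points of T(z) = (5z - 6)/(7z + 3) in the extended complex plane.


Step 1: Fixed points satisfy T(z) = z
Step 2: 7z^2 - 2z + 6 = 0
Step 3: Discriminant = (-2)^2 - 4*7*6 = -164
Step 4: Number of fixed points = 2

2


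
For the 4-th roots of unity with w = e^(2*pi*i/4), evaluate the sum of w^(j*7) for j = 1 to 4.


Step 1: The sum sum_{j=1}^{n} w^(k*j) equals n if n | k, else 0.
Step 2: Here n = 4, k = 7
Step 3: Does n divide k? 4 | 7 -> False
Step 4: Sum = 0

0


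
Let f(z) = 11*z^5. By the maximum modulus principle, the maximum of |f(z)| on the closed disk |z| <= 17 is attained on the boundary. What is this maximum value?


Step 1: On |z| = 17, |f(z)| = 11 * |z|^5 = 11 * 17^5
Step 2: By maximum modulus principle, maximum is on boundary.
Step 3: Maximum = 11 * 1419857 = 15618427

15618427


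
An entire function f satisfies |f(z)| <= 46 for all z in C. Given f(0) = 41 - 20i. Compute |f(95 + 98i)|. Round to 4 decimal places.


Step 1: By Liouville's theorem, a bounded entire function is constant.
Step 2: f(z) = f(0) = 41 - 20i for all z.
Step 3: |f(w)| = |41 - 20i| = sqrt(1681 + 400)
Step 4: = 45.618

45.618


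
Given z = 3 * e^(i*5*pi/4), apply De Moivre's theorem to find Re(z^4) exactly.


Step 1: By De Moivre's theorem, z^4 = 3^4 * e^(i*4*5*pi/4) = 81 * (cos(5*pi) + i*sin(5*pi))
Step 2: |z|^4 = 3^4 = 81
Step 3: Reduce the angle mod 2*pi: 5*pi - 4*pi = pi
Step 4: cos(pi) = -1
Step 5: Re(z^4) = 81 * (-1) = -81

-81


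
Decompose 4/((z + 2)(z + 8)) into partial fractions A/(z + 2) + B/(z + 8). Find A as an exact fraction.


Step 1: Multiply both sides by (z + 2) and set z = -2
Step 2: A = 4 / (-2 + 8)
Step 3: A = 4 / 6
Step 4: A = 2/3

2/3


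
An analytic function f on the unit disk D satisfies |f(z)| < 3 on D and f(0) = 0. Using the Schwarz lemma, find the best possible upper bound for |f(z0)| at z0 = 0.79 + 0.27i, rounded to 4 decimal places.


Step 1: g = f/3 maps D -> D with g(0) = 0, so by the Schwarz lemma |g(z)| <= |z|, i.e. |f(z)| <= 3|z|; this is sharp (f(z) = 3z).
Step 2: |z0|^2 = 0.79^2 + 0.27^2 = 0.697
Step 3: |z0| = sqrt(0.697) = 0.834865
Step 4: Best bound = 3 * |z0| = 3 * 0.834865 = 2.5046

2.5046


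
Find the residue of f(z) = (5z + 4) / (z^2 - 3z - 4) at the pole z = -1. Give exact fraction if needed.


Step 1: Q(z) = z^2 - 3z - 4 = (z + 1)(z - 4)
Step 2: Q'(z) = 2z - 3
Step 3: Q'(-1) = -5, P(-1) = -1
Step 4: Res = P(-1)/Q'(-1) = -1/(-5) = 1/5

1/5


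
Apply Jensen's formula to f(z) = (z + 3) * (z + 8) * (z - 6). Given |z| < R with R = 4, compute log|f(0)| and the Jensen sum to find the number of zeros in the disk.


Jensen's formula: (1/2pi)*integral log|f(Re^it)|dt = log|f(0)| + sum_{|a_k|<R} log(R/|a_k|)
Step 1: f(0) = 3 * 8 * (-6) = -144
Step 2: log|f(0)| = log|-3| + log|-8| + log|6| = 4.9698
Step 3: Zeros inside |z| < 4: -3
Step 4: Jensen sum = log(4/3) = 0.2877
Step 5: n(R) = number of terms in the Jensen sum = count of zeros inside |z| < 4 = 1

1


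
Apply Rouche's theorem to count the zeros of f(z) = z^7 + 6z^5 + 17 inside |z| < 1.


Step 1: On |z| = 1 the three terms have sizes |z^7| = 1^7 = 1, |6z^5| = 6*1^5 = 6, |17| = 17
Step 2: The dominant term is g(z) = 17; let h(z) = z^7 + 6z^5 so f = g + h
Step 3: On |z| = 1: |g| = 17 and |h| <= 1 + 6 = 7
Step 4: Since 17 > 7, |h| < |g| on |z| = 1, so by Rouche f has the same number of zeros as g inside |z| < 1
Step 5: g(z) = 17 is a nonzero constant with no zeros inside |z| < 1. Answer = 0

0


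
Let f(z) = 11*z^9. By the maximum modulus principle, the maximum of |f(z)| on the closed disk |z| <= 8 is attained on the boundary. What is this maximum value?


Step 1: On |z| = 8, |f(z)| = 11 * |z|^9 = 11 * 8^9
Step 2: By maximum modulus principle, maximum is on boundary.
Step 3: Maximum = 11 * 134217728 = 1476395008

1476395008


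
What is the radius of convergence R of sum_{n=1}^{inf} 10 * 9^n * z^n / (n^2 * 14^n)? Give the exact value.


Step 1: General term a_n = 10 * 9^n / (n^2 * 14^n)
Step 2: By the root test, |a_n|^(1/n) = 10^(1/n) * 9 / (n^(2/n) * 14) -> 9/14 as n -> infinity (since 10^(1/n) -> 1 and n^(2/n) -> 1)
Step 3: R = 1/lim|a_n|^(1/n) = 14/9

14/9


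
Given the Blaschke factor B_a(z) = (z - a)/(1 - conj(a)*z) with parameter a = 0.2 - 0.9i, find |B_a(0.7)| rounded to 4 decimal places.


Step 1: Numerator z0 - a = 0.7 - (0.2 - 0.9i) = 0.5 + 0.9i
Step 2: Denominator 1 - conj(a)*z0 = 1 - (0.2 + 0.9i)*0.7 = 0.86 - 0.63i
Step 3: |z0 - a|^2 = 0.5^2 + 0.9^2 = 1.06; |1 - conj(a)*z0|^2 = 0.86^2 + (-0.63)^2 = 1.1365
Step 4: |B_a(0.7)| = sqrt(1.06 / 1.1365) = sqrt(0.932688)
Step 5: = 0.9658

0.9658


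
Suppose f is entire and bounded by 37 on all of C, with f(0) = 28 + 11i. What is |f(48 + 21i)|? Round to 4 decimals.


Step 1: By Liouville's theorem, a bounded entire function is constant.
Step 2: f(z) = f(0) = 28 + 11i for all z.
Step 3: |f(w)| = |28 + 11i| = sqrt(784 + 121)
Step 4: = 30.0832

30.0832


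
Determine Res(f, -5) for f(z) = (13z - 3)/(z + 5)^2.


Step 1: Pole of order 2 at z = -5
Step 2: Res = lim d/dz [(z + 5)^2 * f(z)] as z -> -5
Step 3: (z + 5)^2 * f(z) = 13z - 3
Step 4: d/dz[13z - 3] = 13

13


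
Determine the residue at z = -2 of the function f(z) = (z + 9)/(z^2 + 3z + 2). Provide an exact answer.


Step 1: Q(z) = z^2 + 3z + 2 = (z + 2)(z + 1)
Step 2: Q'(z) = 2z + 3
Step 3: Q'(-2) = -1, P(-2) = 7
Step 4: Res = P(-2)/Q'(-2) = 7/(-1) = -7

-7


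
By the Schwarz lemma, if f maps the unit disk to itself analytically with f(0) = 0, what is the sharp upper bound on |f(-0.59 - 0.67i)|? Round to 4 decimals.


Step 1: Schwarz lemma: if f: D -> D is analytic with f(0) = 0, then |f(z)| <= |z| for all z in D, and this is sharp (f(z) = z).
Step 2: |z0|^2 = (-0.59)^2 + (-0.67)^2 = 0.797
Step 3: |z0| = sqrt(0.797) = 0.892749
Step 4: Best bound = |z0| = 0.8927

0.8927


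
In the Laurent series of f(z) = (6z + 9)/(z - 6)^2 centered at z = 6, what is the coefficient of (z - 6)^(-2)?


Step 1: Write the numerator in powers of (z - 6): 6z + 9 = 6(z - 6) + (6*6 + 9) = 6(z - 6) + 45
Step 2: Divide by (z - 6)^2: f(z) = 45(z - 6)^(-2) + 6(z - 6)^(-1)
Step 3: This finite sum is the Laurent series of f about z = 6.
Step 4: Coefficient of (z - 6)^(-2) = 6*6 + 9 = 45

45


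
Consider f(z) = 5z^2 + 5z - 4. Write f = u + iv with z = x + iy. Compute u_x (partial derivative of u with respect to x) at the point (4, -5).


Step 1: f(z) = 5(x+iy)^2 + 5(x+iy) - 4
Step 2: u = 5(x^2 - y^2) + 5x - 4
Step 3: u_x = 10x + 5
Step 4: At (4, -5): u_x = 40 + 5 = 45

45


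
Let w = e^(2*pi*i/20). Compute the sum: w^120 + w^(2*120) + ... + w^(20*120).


Step 1: The sum sum_{j=1}^{n} w^(k*j) equals n if n | k, else 0.
Step 2: Here n = 20, k = 120
Step 3: Does n divide k? 20 | 120 -> True
Step 4: Sum = 20

20


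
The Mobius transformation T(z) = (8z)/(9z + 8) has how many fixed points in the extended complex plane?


Step 1: Fixed points satisfy T(z) = z
Step 2: 9z^2 = 0
Step 3: Discriminant = 0^2 - 4*9*0 = 0
Step 4: Number of fixed points = 1

1


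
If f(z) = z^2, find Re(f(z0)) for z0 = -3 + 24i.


Step 1: z0 = -3 + 24i
Step 2: z0^2 = (-3)^2 - 24^2 - 144i
Step 3: real part = 9 - 576 = -567

-567


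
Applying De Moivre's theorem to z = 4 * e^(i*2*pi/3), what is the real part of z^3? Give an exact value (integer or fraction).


Step 1: By De Moivre's theorem, z^3 = 4^3 * e^(i*3*2*pi/3) = 64 * (cos(2*pi) + i*sin(2*pi))
Step 2: |z|^3 = 4^3 = 64
Step 3: Reduce the angle mod 2*pi: 2*pi - 2*pi = 0
Step 4: cos(0) = 1
Step 5: Re(z^3) = 64 * 1 = 64

64


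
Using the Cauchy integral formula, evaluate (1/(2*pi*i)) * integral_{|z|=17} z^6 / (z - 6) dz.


Step 1: f(z) = z^6, a = 6 is inside |z| = 17
Step 2: By Cauchy integral formula: (1/(2pi*i)) * integral = f(a)
Step 3: f(6) = 6^6 = 46656

46656


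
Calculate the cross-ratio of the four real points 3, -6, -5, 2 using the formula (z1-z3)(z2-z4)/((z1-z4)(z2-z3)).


Step 1: (z1-z3)(z2-z4) = 8 * (-8) = -64
Step 2: (z1-z4)(z2-z3) = 1 * (-1) = -1
Step 3: Cross-ratio = 64/1 = 64

64


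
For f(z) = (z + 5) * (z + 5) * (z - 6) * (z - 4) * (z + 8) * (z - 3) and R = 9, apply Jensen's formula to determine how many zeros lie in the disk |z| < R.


Jensen's formula: (1/2pi)*integral log|f(Re^it)|dt = log|f(0)| + sum_{|a_k|<R} log(R/|a_k|)
Step 1: f(0) = 5 * 5 * (-6) * (-4) * 8 * (-3) = -14400
Step 2: log|f(0)| = log|-5| + log|-5| + log|6| + log|4| + log|-8| + log|3| = 9.575
Step 3: Zeros inside |z| < 9: -5, -5, 6, 4, -8, 3
Step 4: Jensen sum = log(9/5) + log(9/5) + log(9/6) + log(9/4) + log(9/8) + log(9/3) = 3.6084
Step 5: n(R) = number of terms in the Jensen sum = count of zeros inside |z| < 9 = 6

6


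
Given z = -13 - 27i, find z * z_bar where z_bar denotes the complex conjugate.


Step 1: conj(z) = -13 + 27i
Step 2: z * conj(z) = (-13)^2 + (-27)^2
Step 3: = 169 + 729 = 898

898


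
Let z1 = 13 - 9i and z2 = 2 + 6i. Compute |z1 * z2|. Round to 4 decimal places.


Step 1: |z1| = sqrt(13^2 + (-9)^2) = sqrt(250)
Step 2: |z2| = sqrt(2^2 + 6^2) = sqrt(40)
Step 3: |z1*z2| = |z1|*|z2| = sqrt(250) * sqrt(40) = sqrt(250 * 40) = sqrt(10000)
Step 4: = 100.0

100.0


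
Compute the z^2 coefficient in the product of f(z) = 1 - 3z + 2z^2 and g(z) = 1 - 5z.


Step 1: z^2 term in f*g comes from: (1)*(0) + (-3z)*(-5z) + (2z^2)*(1)
Step 2: = 0 + 15 + 2
Step 3: = 17

17


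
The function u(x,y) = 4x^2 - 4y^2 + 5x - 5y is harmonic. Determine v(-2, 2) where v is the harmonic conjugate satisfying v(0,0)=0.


Step 1: v_x = -u_y = 8y + 5
Step 2: v_y = u_x = 8x + 5
Step 3: v = 8xy + 5x + 5y + C
Step 4: v(0,0) = 0 => C = 0
Step 5: v(-2, 2) = -32

-32


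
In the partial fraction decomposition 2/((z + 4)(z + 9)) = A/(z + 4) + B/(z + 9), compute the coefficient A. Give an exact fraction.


Step 1: Multiply both sides by (z + 4) and set z = -4
Step 2: A = 2 / (-4 + 9)
Step 3: A = 2 / 5
Step 4: A = 2/5

2/5


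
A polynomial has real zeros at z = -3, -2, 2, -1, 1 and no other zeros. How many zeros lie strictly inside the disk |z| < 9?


Step 1: Check each root:
  z = -3: |-3| = 3 < 9
  z = -2: |-2| = 2 < 9
  z = 2: |2| = 2 < 9
  z = -1: |-1| = 1 < 9
  z = 1: |1| = 1 < 9
Step 2: Count = 5

5


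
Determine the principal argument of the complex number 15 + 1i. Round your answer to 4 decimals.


Step 1: z = 15 + 1i
Step 2: arg(z) = atan2(1, 15)
Step 3: arg(z) = 0.0666

0.0666


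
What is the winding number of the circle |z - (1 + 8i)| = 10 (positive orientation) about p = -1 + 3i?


Step 1: Center c = (1, 8), radius = 10
Step 2: |p - c|^2 = (-2)^2 + (-5)^2 = 29
Step 3: r^2 = 100
Step 4: |p-c| < r so winding number = 1

1


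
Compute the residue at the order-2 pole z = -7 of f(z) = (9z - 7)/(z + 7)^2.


Step 1: Pole of order 2 at z = -7
Step 2: Res = lim d/dz [(z + 7)^2 * f(z)] as z -> -7
Step 3: (z + 7)^2 * f(z) = 9z - 7
Step 4: d/dz[9z - 7] = 9

9


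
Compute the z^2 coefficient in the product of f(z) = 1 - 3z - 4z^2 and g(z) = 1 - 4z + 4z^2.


Step 1: z^2 term in f*g comes from: (1)*(4z^2) + (-3z)*(-4z) + (-4z^2)*(1)
Step 2: = 4 + 12 - 4
Step 3: = 12

12


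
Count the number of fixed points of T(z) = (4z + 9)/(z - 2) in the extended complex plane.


Step 1: Fixed points satisfy T(z) = z
Step 2: z^2 - 6z - 9 = 0
Step 3: Discriminant = (-6)^2 - 4*1*(-9) = 72
Step 4: Number of fixed points = 2

2


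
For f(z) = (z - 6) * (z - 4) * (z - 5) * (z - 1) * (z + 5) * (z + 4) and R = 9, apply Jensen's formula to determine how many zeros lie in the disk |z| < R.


Jensen's formula: (1/2pi)*integral log|f(Re^it)|dt = log|f(0)| + sum_{|a_k|<R} log(R/|a_k|)
Step 1: f(0) = (-6) * (-4) * (-5) * (-1) * 5 * 4 = 2400
Step 2: log|f(0)| = log|6| + log|4| + log|5| + log|1| + log|-5| + log|-4| = 7.7832
Step 3: Zeros inside |z| < 9: 6, 4, 5, 1, -5, -4
Step 4: Jensen sum = log(9/6) + log(9/4) + log(9/5) + log(9/1) + log(9/5) + log(9/4) = 5.4001
Step 5: n(R) = number of terms in the Jensen sum = count of zeros inside |z| < 9 = 6

6


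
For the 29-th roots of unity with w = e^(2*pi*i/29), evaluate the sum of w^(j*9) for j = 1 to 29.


Step 1: The sum sum_{j=1}^{n} w^(k*j) equals n if n | k, else 0.
Step 2: Here n = 29, k = 9
Step 3: Does n divide k? 29 | 9 -> False
Step 4: Sum = 0

0


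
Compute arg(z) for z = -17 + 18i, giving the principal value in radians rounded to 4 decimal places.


Step 1: z = -17 + 18i
Step 2: arg(z) = atan2(18, -17)
Step 3: arg(z) = 2.3276

2.3276


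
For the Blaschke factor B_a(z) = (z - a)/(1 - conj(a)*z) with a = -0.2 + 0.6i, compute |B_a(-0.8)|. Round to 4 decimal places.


Step 1: Numerator z0 - a = -0.8 - (-0.2 + 0.6i) = -0.6 - 0.6i
Step 2: Denominator 1 - conj(a)*z0 = 1 - (-0.2 - 0.6i)*(-0.8) = 0.84 - 0.48i
Step 3: |z0 - a|^2 = (-0.6)^2 + (-0.6)^2 = 0.72; |1 - conj(a)*z0|^2 = 0.84^2 + (-0.48)^2 = 0.936
Step 4: |B_a(-0.8)| = sqrt(0.72 / 0.936) = sqrt(0.769231)
Step 5: = 0.8771

0.8771


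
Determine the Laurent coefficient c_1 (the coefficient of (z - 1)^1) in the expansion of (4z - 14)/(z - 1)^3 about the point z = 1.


Step 1: Write the numerator in powers of (z - 1): 4z - 14 = 4(z - 1) + (4*1 - 14) = 4(z - 1) - 10
Step 2: Divide by (z - 1)^3: f(z) = -10(z - 1)^(-3) + 4(z - 1)^(-2)
Step 3: This finite sum is the Laurent series of f about z = 1.
Step 4: Only the powers -3 and -2 appear, so the coefficient of (z - 1)^1 = 0

0


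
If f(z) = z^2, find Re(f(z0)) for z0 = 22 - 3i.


Step 1: z0 = 22 - 3i
Step 2: z0^2 = 22^2 - (-3)^2 - 132i
Step 3: real part = 484 - 9 = 475

475


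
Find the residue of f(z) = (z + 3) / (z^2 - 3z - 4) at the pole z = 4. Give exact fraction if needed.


Step 1: Q(z) = z^2 - 3z - 4 = (z - 4)(z + 1)
Step 2: Q'(z) = 2z - 3
Step 3: Q'(4) = 5, P(4) = 7
Step 4: Res = P(4)/Q'(4) = 7/5 = 7/5

7/5


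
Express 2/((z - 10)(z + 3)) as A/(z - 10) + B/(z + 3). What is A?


Step 1: Multiply both sides by (z - 10) and set z = 10
Step 2: A = 2 / (10 + 3)
Step 3: A = 2 / 13
Step 4: A = 2/13

2/13


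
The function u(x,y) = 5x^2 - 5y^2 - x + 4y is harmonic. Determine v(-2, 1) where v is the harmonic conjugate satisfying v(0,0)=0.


Step 1: v_x = -u_y = 10y - 4
Step 2: v_y = u_x = 10x - 1
Step 3: v = 10xy - 4x - y + C
Step 4: v(0,0) = 0 => C = 0
Step 5: v(-2, 1) = -13

-13


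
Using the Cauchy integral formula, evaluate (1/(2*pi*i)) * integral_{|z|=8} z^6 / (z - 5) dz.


Step 1: f(z) = z^6, a = 5 is inside |z| = 8
Step 2: By Cauchy integral formula: (1/(2pi*i)) * integral = f(a)
Step 3: f(5) = 5^6 = 15625

15625


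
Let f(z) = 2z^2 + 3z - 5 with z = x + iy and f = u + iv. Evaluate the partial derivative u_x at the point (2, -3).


Step 1: f(z) = 2(x+iy)^2 + 3(x+iy) - 5
Step 2: u = 2(x^2 - y^2) + 3x - 5
Step 3: u_x = 4x + 3
Step 4: At (2, -3): u_x = 8 + 3 = 11

11


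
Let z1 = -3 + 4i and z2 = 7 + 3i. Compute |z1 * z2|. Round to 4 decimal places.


Step 1: |z1| = sqrt((-3)^2 + 4^2) = sqrt(25)
Step 2: |z2| = sqrt(7^2 + 3^2) = sqrt(58)
Step 3: |z1*z2| = |z1|*|z2| = sqrt(25) * sqrt(58) = sqrt(25 * 58) = sqrt(1450)
Step 4: = 38.0789

38.0789


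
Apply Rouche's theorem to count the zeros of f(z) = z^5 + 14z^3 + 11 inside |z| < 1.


Step 1: On |z| = 1 the three terms have sizes |z^5| = 1^5 = 1, |14z^3| = 14*1^3 = 14, |11| = 11
Step 2: The dominant term is g(z) = 14z^3; let h(z) = z^5 + 11 so f = g + h
Step 3: On |z| = 1: |g| = 14 and |h| <= 1 + 11 = 12
Step 4: Since 14 > 12, |h| < |g| on |z| = 1, so by Rouche f has the same number of zeros as g inside |z| < 1
Step 5: g(z) = 14z^3 has 3 zeros (at the origin, multiplicity 3) inside |z| < 1. Answer = 3

3


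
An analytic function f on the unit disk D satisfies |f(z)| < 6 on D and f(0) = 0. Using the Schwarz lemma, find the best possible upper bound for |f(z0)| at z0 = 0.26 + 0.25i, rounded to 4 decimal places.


Step 1: g = f/6 maps D -> D with g(0) = 0, so by the Schwarz lemma |g(z)| <= |z|, i.e. |f(z)| <= 6|z|; this is sharp (f(z) = 6z).
Step 2: |z0|^2 = 0.26^2 + 0.25^2 = 0.1301
Step 3: |z0| = sqrt(0.1301) = 0.360694
Step 4: Best bound = 6 * |z0| = 6 * 0.360694 = 2.1642

2.1642


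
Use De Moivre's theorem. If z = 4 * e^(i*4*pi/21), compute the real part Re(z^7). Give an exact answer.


Step 1: By De Moivre's theorem, z^7 = 4^7 * e^(i*7*4*pi/21) = 16384 * (cos(4*pi/3) + i*sin(4*pi/3))
Step 2: |z|^7 = 4^7 = 16384
Step 3: The angle 4*pi/3 already lies in [0, 2*pi)
Step 4: cos(4*pi/3) = -1/2
Step 5: Re(z^7) = 16384 * (-1/2) = -8192

-8192


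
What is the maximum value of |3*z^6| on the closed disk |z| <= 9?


Step 1: On |z| = 9, |f(z)| = 3 * |z|^6 = 3 * 9^6
Step 2: By maximum modulus principle, maximum is on boundary.
Step 3: Maximum = 3 * 531441 = 1594323

1594323


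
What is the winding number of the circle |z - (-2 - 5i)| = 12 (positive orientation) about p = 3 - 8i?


Step 1: Center c = (-2, -5), radius = 12
Step 2: |p - c|^2 = 5^2 + (-3)^2 = 34
Step 3: r^2 = 144
Step 4: |p-c| < r so winding number = 1

1


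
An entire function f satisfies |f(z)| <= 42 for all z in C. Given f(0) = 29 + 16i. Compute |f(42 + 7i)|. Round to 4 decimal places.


Step 1: By Liouville's theorem, a bounded entire function is constant.
Step 2: f(z) = f(0) = 29 + 16i for all z.
Step 3: |f(w)| = |29 + 16i| = sqrt(841 + 256)
Step 4: = 33.121

33.121


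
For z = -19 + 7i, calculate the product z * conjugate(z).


Step 1: conj(z) = -19 - 7i
Step 2: z * conj(z) = (-19)^2 + 7^2
Step 3: = 361 + 49 = 410

410


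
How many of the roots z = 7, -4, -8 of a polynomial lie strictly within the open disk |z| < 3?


Step 1: Check each root:
  z = 7: |7| = 7 >= 3
  z = -4: |-4| = 4 >= 3
  z = -8: |-8| = 8 >= 3
Step 2: Count = 0

0


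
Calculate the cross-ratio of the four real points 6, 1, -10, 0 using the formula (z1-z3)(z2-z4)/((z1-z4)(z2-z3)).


Step 1: (z1-z3)(z2-z4) = 16 * 1 = 16
Step 2: (z1-z4)(z2-z3) = 6 * 11 = 66
Step 3: Cross-ratio = 16/66 = 8/33

8/33


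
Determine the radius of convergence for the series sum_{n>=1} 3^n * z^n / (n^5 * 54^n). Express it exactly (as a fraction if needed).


Step 1: General term a_n = 3^n / (n^5 * 54^n)
Step 2: By the root test, |a_n|^(1/n) = 3 / (n^(5/n) * 54) -> 3/54 as n -> infinity (since n^(5/n) -> 1)
Step 3: R = 1/lim|a_n|^(1/n) = 54/3 = 18

18


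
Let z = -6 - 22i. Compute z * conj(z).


Step 1: conj(z) = -6 + 22i
Step 2: z * conj(z) = (-6)^2 + (-22)^2
Step 3: = 36 + 484 = 520

520


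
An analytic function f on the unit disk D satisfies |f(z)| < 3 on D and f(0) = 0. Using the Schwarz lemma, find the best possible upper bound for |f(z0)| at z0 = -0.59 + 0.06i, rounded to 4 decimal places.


Step 1: g = f/3 maps D -> D with g(0) = 0, so by the Schwarz lemma |g(z)| <= |z|, i.e. |f(z)| <= 3|z|; this is sharp (f(z) = 3z).
Step 2: |z0|^2 = (-0.59)^2 + 0.06^2 = 0.3517
Step 3: |z0| = sqrt(0.3517) = 0.593043
Step 4: Best bound = 3 * |z0| = 3 * 0.593043 = 1.7791

1.7791


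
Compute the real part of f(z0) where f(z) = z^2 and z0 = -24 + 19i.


Step 1: z0 = -24 + 19i
Step 2: z0^2 = (-24)^2 - 19^2 - 912i
Step 3: real part = 576 - 361 = 215

215


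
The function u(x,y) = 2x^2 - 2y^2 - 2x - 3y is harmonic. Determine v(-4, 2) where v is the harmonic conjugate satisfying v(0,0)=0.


Step 1: v_x = -u_y = 4y + 3
Step 2: v_y = u_x = 4x - 2
Step 3: v = 4xy + 3x - 2y + C
Step 4: v(0,0) = 0 => C = 0
Step 5: v(-4, 2) = -48

-48


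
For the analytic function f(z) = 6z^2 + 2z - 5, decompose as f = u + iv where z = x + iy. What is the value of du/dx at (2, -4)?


Step 1: f(z) = 6(x+iy)^2 + 2(x+iy) - 5
Step 2: u = 6(x^2 - y^2) + 2x - 5
Step 3: u_x = 12x + 2
Step 4: At (2, -4): u_x = 24 + 2 = 26

26


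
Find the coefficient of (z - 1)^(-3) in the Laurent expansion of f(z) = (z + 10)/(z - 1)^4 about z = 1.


Step 1: Write the numerator in powers of (z - 1): z + 10 = (z - 1) + (1*1 + 10) = (z - 1) + 11
Step 2: Divide by (z - 1)^4: f(z) = 11(z - 1)^(-4) + (z - 1)^(-3)
Step 3: This finite sum is the Laurent series of f about z = 1.
Step 4: Coefficient of (z - 1)^(-3) = coefficient of (z - 1) in the re-centred numerator = 1

1


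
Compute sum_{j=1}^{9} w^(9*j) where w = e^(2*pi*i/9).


Step 1: The sum sum_{j=1}^{n} w^(k*j) equals n if n | k, else 0.
Step 2: Here n = 9, k = 9
Step 3: Does n divide k? 9 | 9 -> True
Step 4: Sum = 9

9


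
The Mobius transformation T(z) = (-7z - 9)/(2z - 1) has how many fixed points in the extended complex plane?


Step 1: Fixed points satisfy T(z) = z
Step 2: 2z^2 + 6z + 9 = 0
Step 3: Discriminant = 6^2 - 4*2*9 = -36
Step 4: Number of fixed points = 2

2


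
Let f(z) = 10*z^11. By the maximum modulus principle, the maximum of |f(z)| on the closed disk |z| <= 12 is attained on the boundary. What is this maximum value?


Step 1: On |z| = 12, |f(z)| = 10 * |z|^11 = 10 * 12^11
Step 2: By maximum modulus principle, maximum is on boundary.
Step 3: Maximum = 10 * 743008370688 = 7430083706880

7430083706880


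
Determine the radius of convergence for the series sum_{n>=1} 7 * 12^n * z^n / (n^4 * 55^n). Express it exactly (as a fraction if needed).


Step 1: General term a_n = 7 * 12^n / (n^4 * 55^n)
Step 2: By the root test, |a_n|^(1/n) = 7^(1/n) * 12 / (n^(4/n) * 55) -> 12/55 as n -> infinity (since 7^(1/n) -> 1 and n^(4/n) -> 1)
Step 3: R = 1/lim|a_n|^(1/n) = 55/12

55/12


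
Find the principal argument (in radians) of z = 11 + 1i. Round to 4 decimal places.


Step 1: z = 11 + 1i
Step 2: arg(z) = atan2(1, 11)
Step 3: arg(z) = 0.0907

0.0907


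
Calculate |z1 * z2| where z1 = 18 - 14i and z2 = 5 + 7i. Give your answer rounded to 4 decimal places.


Step 1: |z1| = sqrt(18^2 + (-14)^2) = sqrt(520)
Step 2: |z2| = sqrt(5^2 + 7^2) = sqrt(74)
Step 3: |z1*z2| = |z1|*|z2| = sqrt(520) * sqrt(74) = sqrt(520 * 74) = sqrt(38480)
Step 4: = 196.1632

196.1632


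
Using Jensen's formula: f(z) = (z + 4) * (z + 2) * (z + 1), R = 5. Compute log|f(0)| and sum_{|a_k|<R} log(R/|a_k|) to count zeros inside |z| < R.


Jensen's formula: (1/2pi)*integral log|f(Re^it)|dt = log|f(0)| + sum_{|a_k|<R} log(R/|a_k|)
Step 1: f(0) = 4 * 2 * 1 = 8
Step 2: log|f(0)| = log|-4| + log|-2| + log|-1| = 2.0794
Step 3: Zeros inside |z| < 5: -4, -2, -1
Step 4: Jensen sum = log(5/4) + log(5/2) + log(5/1) = 2.7489
Step 5: n(R) = number of terms in the Jensen sum = count of zeros inside |z| < 5 = 3

3


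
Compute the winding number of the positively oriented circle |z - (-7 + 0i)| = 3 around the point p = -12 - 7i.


Step 1: Center c = (-7, 0), radius = 3
Step 2: |p - c|^2 = (-5)^2 + (-7)^2 = 74
Step 3: r^2 = 9
Step 4: |p-c| > r so winding number = 0

0


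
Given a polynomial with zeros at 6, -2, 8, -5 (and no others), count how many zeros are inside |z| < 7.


Step 1: Check each root:
  z = 6: |6| = 6 < 7
  z = -2: |-2| = 2 < 7
  z = 8: |8| = 8 >= 7
  z = -5: |-5| = 5 < 7
Step 2: Count = 3

3


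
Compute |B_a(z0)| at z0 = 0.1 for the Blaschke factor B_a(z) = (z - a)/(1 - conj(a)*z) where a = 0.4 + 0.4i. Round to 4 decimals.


Step 1: Numerator z0 - a = 0.1 - (0.4 + 0.4i) = -0.3 - 0.4i
Step 2: Denominator 1 - conj(a)*z0 = 1 - (0.4 - 0.4i)*0.1 = 0.96 + 0.04i
Step 3: |z0 - a|^2 = (-0.3)^2 + (-0.4)^2 = 0.25; |1 - conj(a)*z0|^2 = 0.96^2 + 0.04^2 = 0.9232
Step 4: |B_a(0.1)| = sqrt(0.25 / 0.9232) = sqrt(0.270797)
Step 5: = 0.5204

0.5204


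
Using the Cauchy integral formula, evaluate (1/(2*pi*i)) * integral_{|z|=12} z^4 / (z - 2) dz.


Step 1: f(z) = z^4, a = 2 is inside |z| = 12
Step 2: By Cauchy integral formula: (1/(2pi*i)) * integral = f(a)
Step 3: f(2) = 2^4 = 16

16


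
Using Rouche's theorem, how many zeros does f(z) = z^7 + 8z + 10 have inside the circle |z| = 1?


Step 1: On |z| = 1 the three terms have sizes |z^7| = 1^7 = 1, |8z| = 8*1 = 8, |10| = 10
Step 2: The dominant term is g(z) = 10; let h(z) = z^7 + 8z so f = g + h
Step 3: On |z| = 1: |g| = 10 and |h| <= 1 + 8 = 9
Step 4: Since 10 > 9, |h| < |g| on |z| = 1, so by Rouche f has the same number of zeros as g inside |z| < 1
Step 5: g(z) = 10 is a nonzero constant with no zeros inside |z| < 1. Answer = 0

0


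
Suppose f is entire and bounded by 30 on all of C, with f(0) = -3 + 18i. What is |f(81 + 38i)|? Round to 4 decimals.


Step 1: By Liouville's theorem, a bounded entire function is constant.
Step 2: f(z) = f(0) = -3 + 18i for all z.
Step 3: |f(w)| = |-3 + 18i| = sqrt(9 + 324)
Step 4: = 18.2483

18.2483


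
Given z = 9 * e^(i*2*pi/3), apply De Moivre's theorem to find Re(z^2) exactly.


Step 1: By De Moivre's theorem, z^2 = 9^2 * e^(i*2*2*pi/3) = 81 * (cos(4*pi/3) + i*sin(4*pi/3))
Step 2: |z|^2 = 9^2 = 81
Step 3: The angle 4*pi/3 already lies in [0, 2*pi)
Step 4: cos(4*pi/3) = -1/2
Step 5: Re(z^2) = 81 * (-1/2) = -81/2

-81/2


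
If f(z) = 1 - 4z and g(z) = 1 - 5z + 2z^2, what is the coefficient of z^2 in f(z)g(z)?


Step 1: z^2 term in f*g comes from: (1)*(2z^2) + (-4z)*(-5z) + (0)*(1)
Step 2: = 2 + 20 + 0
Step 3: = 22

22


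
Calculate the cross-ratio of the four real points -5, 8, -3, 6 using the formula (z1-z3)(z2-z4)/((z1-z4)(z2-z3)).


Step 1: (z1-z3)(z2-z4) = (-2) * 2 = -4
Step 2: (z1-z4)(z2-z3) = (-11) * 11 = -121
Step 3: Cross-ratio = 4/121 = 4/121

4/121


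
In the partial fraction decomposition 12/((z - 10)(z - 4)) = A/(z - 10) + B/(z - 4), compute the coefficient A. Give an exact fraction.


Step 1: Multiply both sides by (z - 10) and set z = 10
Step 2: A = 12 / (10 - 4)
Step 3: A = 12 / 6
Step 4: A = 2

2


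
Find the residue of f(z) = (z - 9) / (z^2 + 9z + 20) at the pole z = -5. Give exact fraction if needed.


Step 1: Q(z) = z^2 + 9z + 20 = (z + 5)(z + 4)
Step 2: Q'(z) = 2z + 9
Step 3: Q'(-5) = -1, P(-5) = -14
Step 4: Res = P(-5)/Q'(-5) = -14/(-1) = 14

14


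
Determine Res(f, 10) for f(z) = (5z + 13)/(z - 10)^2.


Step 1: Pole of order 2 at z = 10
Step 2: Res = lim d/dz [(z - 10)^2 * f(z)] as z -> 10
Step 3: (z - 10)^2 * f(z) = 5z + 13
Step 4: d/dz[5z + 13] = 5

5


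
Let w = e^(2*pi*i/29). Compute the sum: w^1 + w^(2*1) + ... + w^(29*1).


Step 1: The sum sum_{j=1}^{n} w^(k*j) equals n if n | k, else 0.
Step 2: Here n = 29, k = 1
Step 3: Does n divide k? 29 | 1 -> False
Step 4: Sum = 0

0


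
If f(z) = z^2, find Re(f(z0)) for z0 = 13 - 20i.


Step 1: z0 = 13 - 20i
Step 2: z0^2 = 13^2 - (-20)^2 - 520i
Step 3: real part = 169 - 400 = -231

-231


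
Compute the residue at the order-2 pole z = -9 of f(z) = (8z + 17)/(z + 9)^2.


Step 1: Pole of order 2 at z = -9
Step 2: Res = lim d/dz [(z + 9)^2 * f(z)] as z -> -9
Step 3: (z + 9)^2 * f(z) = 8z + 17
Step 4: d/dz[8z + 17] = 8

8


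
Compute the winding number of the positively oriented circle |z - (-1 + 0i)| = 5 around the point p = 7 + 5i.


Step 1: Center c = (-1, 0), radius = 5
Step 2: |p - c|^2 = 8^2 + 5^2 = 89
Step 3: r^2 = 25
Step 4: |p-c| > r so winding number = 0

0


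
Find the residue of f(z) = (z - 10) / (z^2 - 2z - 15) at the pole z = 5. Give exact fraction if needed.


Step 1: Q(z) = z^2 - 2z - 15 = (z - 5)(z + 3)
Step 2: Q'(z) = 2z - 2
Step 3: Q'(5) = 8, P(5) = -5
Step 4: Res = P(5)/Q'(5) = -5/8 = -5/8

-5/8


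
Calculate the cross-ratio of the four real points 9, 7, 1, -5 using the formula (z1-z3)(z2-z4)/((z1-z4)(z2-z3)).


Step 1: (z1-z3)(z2-z4) = 8 * 12 = 96
Step 2: (z1-z4)(z2-z3) = 14 * 6 = 84
Step 3: Cross-ratio = 96/84 = 8/7

8/7


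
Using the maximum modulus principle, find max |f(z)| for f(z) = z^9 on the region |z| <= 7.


Step 1: On |z| = 7, |f(z)| = |z|^9 = 7^9
Step 2: By maximum modulus principle, maximum is on boundary.
Step 3: Maximum = 40353607 = 40353607

40353607


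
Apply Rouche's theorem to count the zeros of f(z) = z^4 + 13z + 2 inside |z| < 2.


Step 1: On |z| = 2 the three terms have sizes |z^4| = 2^4 = 16, |13z| = 13*2 = 26, |2| = 2
Step 2: The dominant term is g(z) = 13z; let h(z) = z^4 + 2 so f = g + h
Step 3: On |z| = 2: |g| = 26 and |h| <= 16 + 2 = 18
Step 4: Since 26 > 18, |h| < |g| on |z| = 2, so by Rouche f has the same number of zeros as g inside |z| < 2
Step 5: g(z) = 13z has 1 zero (at the origin, multiplicity 1) inside |z| < 2. Answer = 1

1


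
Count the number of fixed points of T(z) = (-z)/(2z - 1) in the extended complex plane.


Step 1: Fixed points satisfy T(z) = z
Step 2: 2z^2 = 0
Step 3: Discriminant = 0^2 - 4*2*0 = 0
Step 4: Number of fixed points = 1

1
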